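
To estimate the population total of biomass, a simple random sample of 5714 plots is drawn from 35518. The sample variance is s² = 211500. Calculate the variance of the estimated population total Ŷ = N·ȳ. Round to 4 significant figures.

3.918 × 10^10

Var(Ŷ) = N²·Var(ȳ) = N²·(1 − n/N)·s²/n.
f = 5714/35518 = 0.16087618; Var(ȳ) = 0.83912382·211500/5714 = 31.059624.
Var(Ŷ) = 35518² · 31.059624 = 3.9182595 × 10^10.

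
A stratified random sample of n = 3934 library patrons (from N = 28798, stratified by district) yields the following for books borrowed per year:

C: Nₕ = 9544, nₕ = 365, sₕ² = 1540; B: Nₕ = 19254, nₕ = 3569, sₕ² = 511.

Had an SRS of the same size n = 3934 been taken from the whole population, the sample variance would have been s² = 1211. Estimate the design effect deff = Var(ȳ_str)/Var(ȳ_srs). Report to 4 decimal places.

Var(ȳ_str) = Σ Wₕ²(1−fₕ)sₕ²/nₕ with Wₕ = Nₕ/28798:
  C: (9544/28798)²·(1−365/9544)·1540/365 = 0.44568601
  B: (19254/28798)²·(1−3569/19254)·511/3569 = 0.052138098
  → Var(ȳ_str) = 0.49782411.
Var(ȳ_srs) = (1 − 3934/28798)·1211/3934 = 0.26577765.
deff = 0.49782411 / 0.26577765 = 1.8731.

1.8731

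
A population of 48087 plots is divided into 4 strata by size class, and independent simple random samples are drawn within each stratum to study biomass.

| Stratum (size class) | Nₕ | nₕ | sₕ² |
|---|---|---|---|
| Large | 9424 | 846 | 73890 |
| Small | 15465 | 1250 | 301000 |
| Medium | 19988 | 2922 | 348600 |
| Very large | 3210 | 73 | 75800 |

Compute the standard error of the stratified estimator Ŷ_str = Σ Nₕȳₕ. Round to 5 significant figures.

333390

Var(Ŷ_str) = Σₕ Nₕ²(1 − fₕ)sₕ²/nₕ.
Large: 9424²·(1 − 846/9424)·73890/846 = 7.0605189 × 10^9.
Small: 15465²·(1 − 1250/15465)·301000/1250 = 5.2936262 × 10^10.
Medium: 19988²·(1 − 2922/19988)·348600/2922 = 4.0695675 × 10^10.
Very large: 3210²·(1 − 73/3210)·75800/73 = 1.0456008 × 10^10.
Sum = 1.1114846 × 10^11.
SE = √(1.1114846 × 10^11) = 333390.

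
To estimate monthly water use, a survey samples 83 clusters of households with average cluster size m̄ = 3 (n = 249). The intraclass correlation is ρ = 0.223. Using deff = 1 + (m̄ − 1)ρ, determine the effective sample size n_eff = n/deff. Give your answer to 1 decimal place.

172.2

deff = 1 + (3 − 1)·0.223 = 1 + 0.446 = 1.446.
n_eff = 249 / 1.446 = 172.2.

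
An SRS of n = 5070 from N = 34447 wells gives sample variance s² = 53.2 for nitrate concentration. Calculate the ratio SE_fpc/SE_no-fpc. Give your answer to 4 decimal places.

0.9235

f = n/N = 5070/34447 = 0.14718263.
SE_no-fpc = √(s²/n) = 0.10243582; SE_fpc = √((1−f)s²/n) = 0.094597543.
Ratio = √(1−f) = 0.92348112.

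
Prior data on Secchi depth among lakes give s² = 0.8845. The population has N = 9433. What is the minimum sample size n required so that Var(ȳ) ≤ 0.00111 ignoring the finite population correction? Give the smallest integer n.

Without fpc, n₀ = s²/D = 0.8845/0.00111 = 796.8468.
Rounding up, n = 797.

797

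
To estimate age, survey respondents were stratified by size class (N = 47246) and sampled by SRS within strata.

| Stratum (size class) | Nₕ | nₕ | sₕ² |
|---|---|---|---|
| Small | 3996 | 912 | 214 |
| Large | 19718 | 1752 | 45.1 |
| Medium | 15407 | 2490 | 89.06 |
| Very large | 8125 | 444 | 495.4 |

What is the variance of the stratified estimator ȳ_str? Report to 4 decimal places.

Var(ȳ_str) = Σₕ Wₕ²(1 − fₕ)sₕ²/nₕ with Wₕ = Nₕ/N, N = 47246.
Small: Wₕ = 0.08457859; term = 0.08457859²·(1 − 0.22822823)·214/912 = 0.001295474.
Large: Wₕ = 0.41734750; term = 0.41734750²·(1 − 0.08885282)·45.1/1752 = 0.004085325.
Medium: Wₕ = 0.32610168; term = 0.32610168²·(1 − 0.16161485)·89.06/2490 = 0.0031888419.
Very large: Wₕ = 0.17197223; term = 0.17197223²·(1 − 0.05464615)·495.4/444 = 0.031194934.
Sum = 0.039764575.

0.0398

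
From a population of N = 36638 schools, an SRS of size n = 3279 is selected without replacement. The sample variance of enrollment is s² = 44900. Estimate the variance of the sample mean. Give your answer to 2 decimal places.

12.47

Under SRS without replacement, Var(ȳ) = (1 − f)·s²/n with f = n/N = 3279/36638 = 0.08949724.
Var(ȳ) = (1 − 0.08949724)·44900/3279 = 0.91050276·13.693199 = 12.467696.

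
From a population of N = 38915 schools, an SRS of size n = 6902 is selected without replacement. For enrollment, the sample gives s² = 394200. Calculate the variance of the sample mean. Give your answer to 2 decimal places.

Under SRS without replacement, Var(ȳ) = (1 − f)·s²/n with f = n/N = 6902/38915 = 0.17736091.
Var(ȳ) = (1 − 0.17736091)·394200/6902 = 0.82263909·57.11388 = 46.98411.

46.98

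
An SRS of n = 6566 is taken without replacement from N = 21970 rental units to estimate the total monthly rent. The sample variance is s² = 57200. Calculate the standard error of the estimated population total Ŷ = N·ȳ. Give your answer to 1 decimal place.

54297.4

Var(Ŷ) = N²·Var(ȳ) = N²·(1 − n/N)·s²/n.
f = 6566/21970 = 0.29886208; Var(ȳ) = 0.70113792·57200/6566 = 6.107994.
Var(Ŷ) = 21970² · 6.107994 = 2.948212 × 10^9.
SE(Ŷ) = √(2.948212 × 10^9) = 54297.4.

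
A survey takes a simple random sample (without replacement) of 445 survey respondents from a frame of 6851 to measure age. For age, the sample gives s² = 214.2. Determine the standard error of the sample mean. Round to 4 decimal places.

0.6709

Under SRS without replacement, Var(ȳ) = (1 − f)·s²/n with f = n/N = 445/6851 = 0.06495402.
Var(ȳ) = (1 − 0.06495402)·214.2/445 = 0.93504598·0.48134831 = 0.45008281.
SE(ȳ) = √(0.45008281) = 0.6709.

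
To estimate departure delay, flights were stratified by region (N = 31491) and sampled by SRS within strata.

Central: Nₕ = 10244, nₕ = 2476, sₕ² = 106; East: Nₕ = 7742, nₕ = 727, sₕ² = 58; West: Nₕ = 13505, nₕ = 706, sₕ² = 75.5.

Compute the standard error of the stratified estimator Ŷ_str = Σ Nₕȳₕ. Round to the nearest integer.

5121

Var(Ŷ_str) = Σₕ Nₕ²(1 − fₕ)sₕ²/nₕ.
Central: 10244²·(1 − 2476/10244)·106/2476 = 3.4067009 × 10^6.
East: 7742²·(1 − 727/7742)·58/727 = 4.3328577 × 10^6.
West: 13505²·(1 − 706/13505)·75.5/706 = 1.848472 × 10^7.
Sum = 2.6224279 × 10^7.
SE = √(2.6224279 × 10^7) = 5121.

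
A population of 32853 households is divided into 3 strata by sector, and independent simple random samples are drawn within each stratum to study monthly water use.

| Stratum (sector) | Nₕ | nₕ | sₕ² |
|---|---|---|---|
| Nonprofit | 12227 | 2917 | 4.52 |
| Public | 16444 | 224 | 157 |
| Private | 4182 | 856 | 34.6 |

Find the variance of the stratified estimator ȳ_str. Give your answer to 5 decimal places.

Var(ȳ_str) = Σₕ Wₕ²(1 − fₕ)sₕ²/nₕ with Wₕ = Nₕ/N, N = 32853.
Nonprofit: Wₕ = 0.37217301; term = 0.37217301²·(1 − 0.23857038)·4.52/2917 = 1.6342614 × 10^-4.
Public: Wₕ = 0.50053268; term = 0.50053268²·(1 − 0.01362199)·157/224 = 0.17320478.
Private: Wₕ = 0.12729431; term = 0.12729431²·(1 − 0.20468675)·34.6/856 = 5.2090502 × 10^-4.
Sum = 0.17388911.

0.17389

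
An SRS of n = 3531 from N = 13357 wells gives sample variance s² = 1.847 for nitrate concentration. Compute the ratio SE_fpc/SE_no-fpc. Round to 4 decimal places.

0.8577

f = n/N = 3531/13357 = 0.26435577.
SE_no-fpc = √(s²/n) = 0.02287097; SE_fpc = √((1−f)s²/n) = 0.019616364.
Ratio = √(1−f) = 0.85769705.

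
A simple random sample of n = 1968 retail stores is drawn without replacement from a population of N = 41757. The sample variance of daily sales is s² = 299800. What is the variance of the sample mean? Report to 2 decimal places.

145.16

Under SRS without replacement, Var(ȳ) = (1 − f)·s²/n with f = n/N = 1968/41757 = 0.04712982.
Var(ȳ) = (1 − 0.04712982)·299800/1968 = 0.95287018·152.3374 = 145.15776.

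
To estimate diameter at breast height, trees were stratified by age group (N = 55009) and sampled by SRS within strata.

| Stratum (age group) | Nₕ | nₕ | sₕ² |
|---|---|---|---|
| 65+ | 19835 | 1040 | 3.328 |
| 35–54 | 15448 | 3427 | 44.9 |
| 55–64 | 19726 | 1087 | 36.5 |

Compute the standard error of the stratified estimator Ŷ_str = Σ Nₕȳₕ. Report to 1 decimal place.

3996.5

Var(Ŷ_str) = Σₕ Nₕ²(1 − fₕ)sₕ²/nₕ.
65+: 19835²·(1 − 1040/19835)·3.328/1040 = 1.1929562 × 10^6.
35–54: 15448²·(1 − 3427/15448)·44.9/3427 = 2.4330167 × 10^6.
55–64: 19726²·(1 − 1087/19726)·36.5/1087 = 1.2345963 × 10^7.
Sum = 1.5971936 × 10^7.
SE = √(1.5971936 × 10^7) = 3996.5.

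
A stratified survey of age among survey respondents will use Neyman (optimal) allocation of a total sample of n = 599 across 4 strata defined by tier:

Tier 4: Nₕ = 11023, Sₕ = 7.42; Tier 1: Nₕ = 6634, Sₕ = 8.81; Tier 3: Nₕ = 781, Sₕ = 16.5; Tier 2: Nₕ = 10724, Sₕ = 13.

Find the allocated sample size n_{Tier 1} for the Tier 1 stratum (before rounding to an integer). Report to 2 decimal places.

Neyman allocation: nₕ = n·NₕSₕ / Σⱼ NⱼSⱼ.
Σ NⱼSⱼ = 11023·7.42 + 6634·8.81 + 781·16.5 + 10724·13 = 292534.7.
n_{Tier 1} = 599·6634·8.81 / 292534.7 = 119.67.

119.67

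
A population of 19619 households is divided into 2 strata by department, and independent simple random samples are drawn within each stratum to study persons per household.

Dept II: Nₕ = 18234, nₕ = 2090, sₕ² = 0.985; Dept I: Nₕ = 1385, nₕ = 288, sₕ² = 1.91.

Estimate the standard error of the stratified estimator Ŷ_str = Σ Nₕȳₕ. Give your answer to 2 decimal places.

385.76

Var(Ŷ_str) = Σₕ Nₕ²(1 − fₕ)sₕ²/nₕ.
Dept II: 18234²·(1 − 2090/18234)·0.985/2090 = 138734.04.
Dept I: 1385²·(1 − 288/1385)·1.91/288 = 10076.212.
Sum = 148810.25.
SE = √(148810.25) = 385.76.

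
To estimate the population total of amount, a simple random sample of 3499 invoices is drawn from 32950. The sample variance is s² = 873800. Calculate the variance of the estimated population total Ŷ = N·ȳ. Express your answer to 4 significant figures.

Var(Ŷ) = N²·Var(ȳ) = N²·(1 − n/N)·s²/n.
f = 3499/32950 = 0.10619120; Var(ȳ) = 0.89380880·873800/3499 = 223.20953.
Var(Ŷ) = 32950² · 223.20953 = 2.4233914 × 10^11.

2.423 × 10^11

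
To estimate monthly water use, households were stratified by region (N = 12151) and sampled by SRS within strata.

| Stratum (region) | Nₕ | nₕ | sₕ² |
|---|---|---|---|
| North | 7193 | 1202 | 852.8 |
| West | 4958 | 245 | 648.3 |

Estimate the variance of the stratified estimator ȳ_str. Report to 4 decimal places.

Var(ȳ_str) = Σₕ Wₕ²(1 − fₕ)sₕ²/nₕ with Wₕ = Nₕ/N, N = 12151.
North: Wₕ = 0.59196774; term = 0.59196774²·(1 − 0.16710691)·852.8/1202 = 0.20707519.
West: Wₕ = 0.40803226; term = 0.40803226²·(1 − 0.04941509)·648.3/245 = 0.41878378.
Sum = 0.62585897.

0.6259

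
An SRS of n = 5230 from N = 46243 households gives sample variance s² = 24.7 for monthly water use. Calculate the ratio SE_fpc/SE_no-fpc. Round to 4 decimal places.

f = n/N = 5230/46243 = 0.11309820.
SE_no-fpc = √(s²/n) = 0.068722291; SE_fpc = √((1−f)s²/n) = 0.064719537.
Ratio = √(1−f) = 0.94175464.

0.9418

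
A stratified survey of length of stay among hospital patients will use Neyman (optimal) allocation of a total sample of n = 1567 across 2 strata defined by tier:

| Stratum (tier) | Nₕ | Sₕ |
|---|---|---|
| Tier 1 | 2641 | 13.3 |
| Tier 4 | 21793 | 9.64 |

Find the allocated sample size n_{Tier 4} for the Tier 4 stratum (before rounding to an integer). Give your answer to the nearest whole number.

Neyman allocation: nₕ = n·NₕSₕ / Σⱼ NⱼSⱼ.
Σ NⱼSⱼ = 2641·13.3 + 21793·9.64 = 245209.82.
n_{Tier 4} = 1567·21793·9.64 / 245209.82 = 1343.

1343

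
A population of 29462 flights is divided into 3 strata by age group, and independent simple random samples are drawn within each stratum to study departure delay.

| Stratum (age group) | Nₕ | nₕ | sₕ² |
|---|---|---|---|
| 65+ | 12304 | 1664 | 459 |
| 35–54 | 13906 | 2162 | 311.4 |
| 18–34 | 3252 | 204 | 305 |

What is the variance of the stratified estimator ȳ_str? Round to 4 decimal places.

0.0858

Var(ȳ_str) = Σₕ Wₕ²(1 − fₕ)sₕ²/nₕ with Wₕ = Nₕ/N, N = 29462.
65+: Wₕ = 0.41762270; term = 0.41762270²·(1 − 0.13524057)·459/1664 = 0.041602829.
35–54: Wₕ = 0.47199783; term = 0.47199783²·(1 − 0.15547246)·311.4/2162 = 0.027099217.
18–34: Wₕ = 0.11037947; term = 0.11037947²·(1 − 0.06273063)·305/204 = 0.017073035.
Sum = 0.085775081.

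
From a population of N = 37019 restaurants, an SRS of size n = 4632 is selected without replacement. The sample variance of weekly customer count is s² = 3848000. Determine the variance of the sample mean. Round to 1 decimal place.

Under SRS without replacement, Var(ȳ) = (1 − f)·s²/n with f = n/N = 4632/37019 = 0.12512494.
Var(ȳ) = (1 − 0.12512494)·3848000/4632 = 0.87487506·830.74266 = 726.79604.

726.8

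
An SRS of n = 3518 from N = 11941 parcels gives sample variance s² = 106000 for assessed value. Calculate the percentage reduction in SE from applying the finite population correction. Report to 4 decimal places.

16.0128

f = n/N = 3518/11941 = 0.29461519.
SE_no-fpc = √(s²/n) = 5.4891489; SE_fpc = √((1−f)s²/n) = 4.610182.
Ratio = √(1−f) = 0.83987190. Reduction = 100·(1 − 0.83987190) = 16.0128%.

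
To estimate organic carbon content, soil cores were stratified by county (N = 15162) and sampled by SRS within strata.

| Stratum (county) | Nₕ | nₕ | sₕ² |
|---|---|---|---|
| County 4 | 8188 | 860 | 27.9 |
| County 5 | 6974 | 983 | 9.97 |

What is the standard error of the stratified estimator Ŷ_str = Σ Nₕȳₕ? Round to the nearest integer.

Var(Ŷ_str) = Σₕ Nₕ²(1 − fₕ)sₕ²/nₕ.
County 4: 8188²·(1 − 860/8188)·27.9/860 = 1.9465656 × 10^6.
County 5: 6974²·(1 − 983/6974)·9.97/983 = 423762.87.
Sum = 2.3703285 × 10^6.
SE = √(2.3703285 × 10^6) = 1540.

1540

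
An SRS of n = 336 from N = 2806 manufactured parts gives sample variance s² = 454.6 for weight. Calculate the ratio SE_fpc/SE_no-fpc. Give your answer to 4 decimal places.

f = n/N = 336/2806 = 0.11974341.
SE_no-fpc = √(s²/n) = 1.163175; SE_fpc = √((1−f)s²/n) = 1.091314.
Ratio = √(1−f) = 0.93821991.

0.9382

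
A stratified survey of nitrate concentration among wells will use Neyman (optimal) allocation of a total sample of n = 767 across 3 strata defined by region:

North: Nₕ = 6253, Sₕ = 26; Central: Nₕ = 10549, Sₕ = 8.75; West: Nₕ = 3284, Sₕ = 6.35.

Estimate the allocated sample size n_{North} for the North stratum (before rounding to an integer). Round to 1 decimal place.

452.2

Neyman allocation: nₕ = n·NₕSₕ / Σⱼ NⱼSⱼ.
Σ NⱼSⱼ = 6253·26 + 10549·8.75 + 3284·6.35 = 275735.15.
n_{North} = 767·6253·26 / 275735.15 = 452.2.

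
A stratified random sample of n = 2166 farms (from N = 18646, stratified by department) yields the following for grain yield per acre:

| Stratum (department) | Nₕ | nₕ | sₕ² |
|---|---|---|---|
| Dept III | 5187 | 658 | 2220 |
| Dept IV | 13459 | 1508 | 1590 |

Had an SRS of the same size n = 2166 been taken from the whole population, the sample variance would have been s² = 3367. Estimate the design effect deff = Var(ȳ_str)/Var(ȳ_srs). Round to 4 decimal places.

Var(ȳ_str) = Σ Wₕ²(1−fₕ)sₕ²/nₕ with Wₕ = Nₕ/18646:
  Dept III: (5187/18646)²·(1−658/5187)·2220/658 = 0.22796821
  Dept IV: (13459/18646)²·(1−1508/13459)·1590/1508 = 0.48779963
  → Var(ȳ_str) = 0.71576784.
Var(ȳ_srs) = (1 − 2166/18646)·3367/2166 = 1.3739034.
deff = 0.71576784 / 1.3739034 = 0.5210.

0.5210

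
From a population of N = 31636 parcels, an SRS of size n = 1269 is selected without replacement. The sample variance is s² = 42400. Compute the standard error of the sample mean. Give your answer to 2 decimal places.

5.66

Under SRS without replacement, Var(ȳ) = (1 − f)·s²/n with f = n/N = 1269/31636 = 0.04011253.
Var(ȳ) = (1 − 0.04011253)·42400/1269 = 0.95988747·33.412136 = 32.07189.
SE(ȳ) = √(32.07189) = 5.66.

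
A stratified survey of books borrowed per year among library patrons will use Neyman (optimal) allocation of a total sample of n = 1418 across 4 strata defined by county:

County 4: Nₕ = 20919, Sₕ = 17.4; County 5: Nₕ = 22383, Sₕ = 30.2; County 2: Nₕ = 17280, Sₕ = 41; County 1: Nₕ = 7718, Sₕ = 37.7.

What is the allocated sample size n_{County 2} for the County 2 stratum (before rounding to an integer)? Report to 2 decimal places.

492.61

Neyman allocation: nₕ = n·NₕSₕ / Σⱼ NⱼSⱼ.
Σ NⱼSⱼ = 20919·17.4 + 22383·30.2 + 17280·41 + 7718·37.7 = 2.0394058 × 10^6.
n_{County 2} = 1418·17280·41 / (2.0394058 × 10^6) = 492.61.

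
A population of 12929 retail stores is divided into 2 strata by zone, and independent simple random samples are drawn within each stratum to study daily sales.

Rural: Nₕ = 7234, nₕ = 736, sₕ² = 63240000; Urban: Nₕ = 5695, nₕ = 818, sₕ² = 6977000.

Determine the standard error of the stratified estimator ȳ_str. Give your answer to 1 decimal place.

159.9

Var(ȳ_str) = Σₕ Wₕ²(1 − fₕ)sₕ²/nₕ with Wₕ = Nₕ/N, N = 12929.
Rural: Wₕ = 0.55951736; term = 0.55951736²·(1 − 0.10174177)·63240000/736 = 24162.529.
Urban: Wₕ = 0.44048264; term = 0.44048264²·(1 − 0.14363477)·6977000/818 = 1417.2029.
Sum = 25579.732.
SE = √(25579.732) = 159.9.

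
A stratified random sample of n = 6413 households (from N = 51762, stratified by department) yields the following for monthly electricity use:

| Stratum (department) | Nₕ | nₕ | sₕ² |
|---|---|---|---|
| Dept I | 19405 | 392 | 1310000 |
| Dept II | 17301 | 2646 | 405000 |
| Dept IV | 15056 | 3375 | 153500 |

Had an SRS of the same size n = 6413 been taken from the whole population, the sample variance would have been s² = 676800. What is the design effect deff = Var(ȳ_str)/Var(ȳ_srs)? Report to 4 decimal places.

Var(ȳ_str) = Σ Wₕ²(1−fₕ)sₕ²/nₕ with Wₕ = Nₕ/51762:
  Dept I: (19405/51762)²·(1−392/19405)·1310000/392 = 460.17967
  Dept II: (17301/51762)²·(1−2646/17301)·405000/2646 = 14.484387
  Dept IV: (15056/51762)²·(1−3375/15056)·153500/3375 = 2.9853973
  → Var(ȳ_str) = 477.64945.
Var(ȳ_srs) = (1 − 6413/51762)·676800/6413 = 92.460402.
deff = 477.64945 / 92.460402 = 5.1660.

5.1660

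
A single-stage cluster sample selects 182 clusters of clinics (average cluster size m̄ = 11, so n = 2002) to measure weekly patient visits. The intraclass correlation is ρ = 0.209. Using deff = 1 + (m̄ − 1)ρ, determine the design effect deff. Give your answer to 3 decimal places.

deff = 1 + (11 − 1)·0.209 = 1 + 2.09 = 3.09.

3.090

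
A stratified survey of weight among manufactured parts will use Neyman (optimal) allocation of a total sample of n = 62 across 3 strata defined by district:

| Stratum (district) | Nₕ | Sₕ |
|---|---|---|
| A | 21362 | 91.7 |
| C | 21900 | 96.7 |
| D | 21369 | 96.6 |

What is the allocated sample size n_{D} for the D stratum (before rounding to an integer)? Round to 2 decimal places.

Neyman allocation: nₕ = n·NₕSₕ / Σⱼ NⱼSⱼ.
Σ NⱼSⱼ = 21362·91.7 + 21900·96.7 + 21369·96.6 = 6.1408708 × 10^6.
n_{D} = 62·21369·96.6 / (6.1408708 × 10^6) = 20.84.

20.84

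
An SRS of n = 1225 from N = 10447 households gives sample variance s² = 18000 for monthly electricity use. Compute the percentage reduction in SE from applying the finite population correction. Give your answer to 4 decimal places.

6.0457

f = n/N = 1225/10447 = 0.11725854.
SE_no-fpc = √(s²/n) = 3.8332594; SE_fpc = √((1−f)s²/n) = 3.6015129.
Ratio = √(1−f) = 0.93954322. Reduction = 100·(1 − 0.93954322) = 6.0457%.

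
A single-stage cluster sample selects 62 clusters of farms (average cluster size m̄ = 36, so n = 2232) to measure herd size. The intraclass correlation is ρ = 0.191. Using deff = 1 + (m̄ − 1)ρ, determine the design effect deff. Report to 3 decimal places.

deff = 1 + (36 − 1)·0.191 = 1 + 6.685 = 7.685.

7.685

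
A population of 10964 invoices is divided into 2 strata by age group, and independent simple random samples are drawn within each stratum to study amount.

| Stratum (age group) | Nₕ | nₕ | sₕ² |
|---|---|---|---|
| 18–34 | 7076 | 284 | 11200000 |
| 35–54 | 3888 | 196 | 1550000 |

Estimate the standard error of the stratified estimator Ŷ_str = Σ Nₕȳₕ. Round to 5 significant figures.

Var(Ŷ_str) = Σₕ Nₕ²(1 − fₕ)sₕ²/nₕ.
18–34: 7076²·(1 − 284/7076)·11200000/284 = 1.8953315 × 10^12.
35–54: 3888²·(1 − 196/3888)·1550000/196 = 1.135177 × 10^11.
Sum = 2.0088492 × 10^12.
SE = √(2.0088492 × 10^12) = 1.4173 × 10^6.

1.4173 × 10^6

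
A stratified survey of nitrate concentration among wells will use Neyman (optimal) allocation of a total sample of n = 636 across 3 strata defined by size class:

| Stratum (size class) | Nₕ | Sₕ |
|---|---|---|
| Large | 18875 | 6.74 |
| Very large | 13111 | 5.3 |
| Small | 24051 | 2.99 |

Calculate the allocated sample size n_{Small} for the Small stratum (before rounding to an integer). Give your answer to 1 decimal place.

170.3

Neyman allocation: nₕ = n·NₕSₕ / Σⱼ NⱼSⱼ.
Σ NⱼSⱼ = 18875·6.74 + 13111·5.3 + 24051·2.99 = 268618.29.
n_{Small} = 636·24051·2.99 / 268618.29 = 170.3.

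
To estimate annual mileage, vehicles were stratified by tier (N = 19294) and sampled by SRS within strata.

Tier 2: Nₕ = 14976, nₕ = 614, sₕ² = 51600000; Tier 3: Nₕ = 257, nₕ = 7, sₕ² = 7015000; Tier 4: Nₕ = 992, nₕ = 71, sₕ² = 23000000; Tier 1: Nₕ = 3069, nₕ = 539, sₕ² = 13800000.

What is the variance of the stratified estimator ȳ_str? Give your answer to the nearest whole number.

Var(ȳ_str) = Σₕ Wₕ²(1 − fₕ)sₕ²/nₕ with Wₕ = Nₕ/N, N = 19294.
Tier 2: Wₕ = 0.77619985; term = 0.77619985²·(1 − 0.04099893)·51600000/614 = 48556.518.
Tier 3: Wₕ = 0.01332020; term = 0.01332020²·(1 − 0.02723735)·7015000/7 = 172.965.
Tier 4: Wₕ = 0.05141495; term = 0.05141495²·(1 − 0.07157258)·23000000/71 = 795.05329.
Tier 1: Wₕ = 0.15906499; term = 0.15906499²·(1 − 0.17562724)·13800000/539 = 534.02696.
Sum = 50058.563.

50059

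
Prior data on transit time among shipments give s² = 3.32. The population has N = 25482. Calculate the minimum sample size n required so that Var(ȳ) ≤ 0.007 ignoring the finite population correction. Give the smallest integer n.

475

Without fpc, n₀ = s²/D = 3.32/0.007 = 474.2857.
Rounding up, n = 475.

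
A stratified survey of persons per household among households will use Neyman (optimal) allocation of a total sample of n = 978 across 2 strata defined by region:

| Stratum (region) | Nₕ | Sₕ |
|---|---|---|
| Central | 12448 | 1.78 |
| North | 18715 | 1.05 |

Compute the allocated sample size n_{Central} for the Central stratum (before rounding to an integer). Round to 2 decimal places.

Neyman allocation: nₕ = n·NₕSₕ / Σⱼ NⱼSⱼ.
Σ NⱼSⱼ = 12448·1.78 + 18715·1.05 = 41808.19.
n_{Central} = 978·12448·1.78 / 41808.19 = 518.32.

518.32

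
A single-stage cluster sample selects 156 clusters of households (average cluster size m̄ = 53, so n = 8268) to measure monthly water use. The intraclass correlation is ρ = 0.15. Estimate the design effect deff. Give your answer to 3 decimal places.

deff = 1 + (53 − 1)·0.15 = 1 + 7.8 = 8.8.

8.800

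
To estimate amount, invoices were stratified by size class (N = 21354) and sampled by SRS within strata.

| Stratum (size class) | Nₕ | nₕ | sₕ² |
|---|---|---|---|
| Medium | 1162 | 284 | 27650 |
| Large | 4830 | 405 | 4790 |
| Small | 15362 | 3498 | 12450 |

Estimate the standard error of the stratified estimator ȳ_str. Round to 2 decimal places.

Var(ȳ_str) = Σₕ Wₕ²(1 − fₕ)sₕ²/nₕ with Wₕ = Nₕ/N, N = 21354.
Medium: Wₕ = 0.05441603; term = 0.05441603²·(1 − 0.24440620)·27650/284 = 0.21783064.
Large: Wₕ = 0.22618713; term = 0.22618713²·(1 − 0.08385093)·4790/405 = 0.55434792.
Small: Wₕ = 0.71939683; term = 0.71939683²·(1 − 0.22770473)·12450/3498 = 1.422558.
Sum = 2.1947366.
SE = √(2.1947366) = 1.48.

1.48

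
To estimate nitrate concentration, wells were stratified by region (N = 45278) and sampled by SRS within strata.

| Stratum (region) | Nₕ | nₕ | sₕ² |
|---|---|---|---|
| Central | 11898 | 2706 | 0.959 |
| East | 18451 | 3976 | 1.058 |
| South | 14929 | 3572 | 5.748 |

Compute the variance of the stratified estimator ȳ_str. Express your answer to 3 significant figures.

1.87 × 10^-4

Var(ȳ_str) = Σₕ Wₕ²(1 − fₕ)sₕ²/nₕ with Wₕ = Nₕ/N, N = 45278.
Central: Wₕ = 0.26277662; term = 0.26277662²·(1 − 0.22743318)·0.959/2706 = 1.8906029 × 10^-5.
East: Wₕ = 0.40750475; term = 0.40750475²·(1 − 0.21548968)·1.058/3976 = 3.4665966 × 10^-5.
South: Wₕ = 0.32971863; term = 0.32971863²·(1 − 0.23926586)·5.748/3572 = 1.330838 × 10^-4.
Sum = 1.866558 × 10^-4.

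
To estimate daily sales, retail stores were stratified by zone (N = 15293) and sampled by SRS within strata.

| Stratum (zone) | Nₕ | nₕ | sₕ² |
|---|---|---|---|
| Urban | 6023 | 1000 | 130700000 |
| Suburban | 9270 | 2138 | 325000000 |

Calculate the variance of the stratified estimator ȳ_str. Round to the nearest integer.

Var(ȳ_str) = Σₕ Wₕ²(1 − fₕ)sₕ²/nₕ with Wₕ = Nₕ/N, N = 15293.
Urban: Wₕ = 0.39384032; term = 0.39384032²·(1 − 0.16603022)·130700000/1000 = 16906.988.
Suburban: Wₕ = 0.60615968; term = 0.60615968²·(1 − 0.23063646)·325000000/2138 = 42971.583.
Sum = 59878.571.

59879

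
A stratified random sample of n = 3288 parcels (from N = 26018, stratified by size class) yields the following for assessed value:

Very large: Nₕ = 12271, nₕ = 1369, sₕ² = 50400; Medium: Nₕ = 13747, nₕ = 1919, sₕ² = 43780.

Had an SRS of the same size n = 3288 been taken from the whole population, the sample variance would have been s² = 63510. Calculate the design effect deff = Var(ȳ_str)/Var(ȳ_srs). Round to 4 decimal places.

0.7559

Var(ȳ_str) = Σ Wₕ²(1−fₕ)sₕ²/nₕ with Wₕ = Nₕ/26018:
  Very large: (12271/26018)²·(1−1369/12271)·50400/1369 = 7.2755429
  Medium: (13747/26018)²·(1−1919/13747)·43780/1919 = 5.4798947
  → Var(ȳ_str) = 12.755438.
Var(ȳ_srs) = (1 − 3288/26018)·63510/3288 = 16.874691.
deff = 12.755438 / 16.874691 = 0.7559.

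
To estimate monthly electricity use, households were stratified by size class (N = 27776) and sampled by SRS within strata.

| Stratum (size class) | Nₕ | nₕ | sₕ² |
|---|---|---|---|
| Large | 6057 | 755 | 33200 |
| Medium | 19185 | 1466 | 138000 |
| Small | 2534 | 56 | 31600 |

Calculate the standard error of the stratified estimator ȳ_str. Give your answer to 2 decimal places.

Var(ȳ_str) = Σₕ Wₕ²(1 − fₕ)sₕ²/nₕ with Wₕ = Nₕ/N, N = 27776.
Large: Wₕ = 0.21806596; term = 0.21806596²·(1 − 0.12464917)·33200/755 = 1.8304127.
Medium: Wₕ = 0.69070421; term = 0.69070421²·(1 − 0.07641386)·138000/1466 = 41.476941.
Small: Wₕ = 0.09122984; term = 0.09122984²·(1 − 0.02209945)·31600/56 = 4.5926945.
Sum = 47.900048.
SE = √(47.900048) = 6.92.

6.92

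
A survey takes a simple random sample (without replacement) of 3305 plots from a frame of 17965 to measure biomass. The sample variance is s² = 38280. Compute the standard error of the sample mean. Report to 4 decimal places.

3.0744

Under SRS without replacement, Var(ȳ) = (1 − f)·s²/n with f = n/N = 3305/17965 = 0.18396883.
Var(ȳ) = (1 − 0.18396883)·38280/3305 = 0.81603117·11.582451 = 9.4516409.
SE(ȳ) = √(9.4516409) = 3.0744.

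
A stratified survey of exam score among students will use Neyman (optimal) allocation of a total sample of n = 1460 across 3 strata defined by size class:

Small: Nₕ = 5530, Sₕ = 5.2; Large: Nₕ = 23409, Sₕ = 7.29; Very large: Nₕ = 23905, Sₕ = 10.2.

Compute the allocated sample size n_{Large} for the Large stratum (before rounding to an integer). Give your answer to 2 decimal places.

Neyman allocation: nₕ = n·NₕSₕ / Σⱼ NⱼSⱼ.
Σ NⱼSⱼ = 5530·5.2 + 23409·7.29 + 23905·10.2 = 443238.61.
n_{Large} = 1460·23409·7.29 / 443238.61 = 562.12.

562.12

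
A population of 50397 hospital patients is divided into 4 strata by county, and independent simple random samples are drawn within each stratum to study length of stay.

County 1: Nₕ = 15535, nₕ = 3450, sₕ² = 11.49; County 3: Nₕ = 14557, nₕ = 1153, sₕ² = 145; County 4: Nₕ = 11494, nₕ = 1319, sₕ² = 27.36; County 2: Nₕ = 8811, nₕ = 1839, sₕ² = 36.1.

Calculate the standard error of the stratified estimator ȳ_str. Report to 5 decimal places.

Var(ȳ_str) = Σₕ Wₕ²(1 − fₕ)sₕ²/nₕ with Wₕ = Nₕ/N, N = 50397.
County 1: Wₕ = 0.30825248; term = 0.30825248²·(1 − 0.22207918)·11.49/3450 = 2.4617813 × 10^-4.
County 3: Wₕ = 0.28884656; term = 0.28884656²·(1 − 0.07920588)·145/1153 = 0.0096613013.
County 4: Wₕ = 0.22806913; term = 0.22806913²·(1 − 0.11475552)·27.36/1319 = 9.5514111 × 10^-4.
County 2: Wₕ = 0.17483184; term = 0.17483184²·(1 − 0.20871638)·36.1/1839 = 4.7478685 × 10^-4.
Sum = 0.011337407.
SE = √(0.011337407) = 0.10648.

0.10648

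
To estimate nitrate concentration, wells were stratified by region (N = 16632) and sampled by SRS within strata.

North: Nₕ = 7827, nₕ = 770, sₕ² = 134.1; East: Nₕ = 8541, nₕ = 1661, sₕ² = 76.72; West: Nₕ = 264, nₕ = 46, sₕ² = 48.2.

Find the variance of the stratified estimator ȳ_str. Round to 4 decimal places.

0.0448

Var(ȳ_str) = Σₕ Wₕ²(1 − fₕ)sₕ²/nₕ with Wₕ = Nₕ/N, N = 16632.
North: Wₕ = 0.47059885; term = 0.47059885²·(1 − 0.09837741)·134.1/770 = 0.034774793.
East: Wₕ = 0.51352814; term = 0.51352814²·(1 − 0.19447372)·76.72/1661 = 0.0098117657.
West: Wₕ = 0.01587302; term = 0.01587302²·(1 − 0.17424242)·48.2/46 = 2.180021 × 10^-4.
Sum = 0.044804561.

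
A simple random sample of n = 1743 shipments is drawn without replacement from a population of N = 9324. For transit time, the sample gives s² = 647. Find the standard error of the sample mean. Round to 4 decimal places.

Under SRS without replacement, Var(ȳ) = (1 − f)·s²/n with f = n/N = 1743/9324 = 0.18693694.
Var(ȳ) = (1 − 0.18693694)·647/1743 = 0.81306306·0.37119908 = 0.30180826.
SE(ȳ) = √(0.30180826) = 0.5494.

0.5494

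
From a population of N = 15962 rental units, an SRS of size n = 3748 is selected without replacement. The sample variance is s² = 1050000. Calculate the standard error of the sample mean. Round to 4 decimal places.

Under SRS without replacement, Var(ȳ) = (1 − f)·s²/n with f = n/N = 3748/15962 = 0.23480767.
Var(ȳ) = (1 − 0.23480767)·1050000/3748 = 0.76519233·280.14941 = 214.36818.
SE(ȳ) = √(214.36818) = 14.6413.

14.6413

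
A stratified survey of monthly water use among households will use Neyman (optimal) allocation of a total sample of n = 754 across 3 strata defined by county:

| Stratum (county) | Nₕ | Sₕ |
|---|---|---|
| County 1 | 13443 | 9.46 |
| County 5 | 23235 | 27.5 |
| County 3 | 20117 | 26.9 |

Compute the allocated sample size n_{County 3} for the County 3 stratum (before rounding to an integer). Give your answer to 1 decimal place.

312.1

Neyman allocation: nₕ = n·NₕSₕ / Σⱼ NⱼSⱼ.
Σ NⱼSⱼ = 13443·9.46 + 23235·27.5 + 20117·26.9 = 1.3072806 × 10^6.
n_{County 3} = 754·20117·26.9 / (1.3072806 × 10^6) = 312.1.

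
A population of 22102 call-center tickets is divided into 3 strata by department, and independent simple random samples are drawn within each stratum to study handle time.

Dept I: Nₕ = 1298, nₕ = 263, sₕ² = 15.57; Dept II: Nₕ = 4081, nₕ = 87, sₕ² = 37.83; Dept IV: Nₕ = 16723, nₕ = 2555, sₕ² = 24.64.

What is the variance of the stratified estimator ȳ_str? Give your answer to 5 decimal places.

0.01935

Var(ȳ_str) = Σₕ Wₕ²(1 − fₕ)sₕ²/nₕ with Wₕ = Nₕ/N, N = 22102.
Dept I: Wₕ = 0.05872772; term = 0.05872772²·(1 − 0.20261941)·15.57/263 = 1.6281138 × 10^-4.
Dept II: Wₕ = 0.18464392; term = 0.18464392²·(1 − 0.02131830)·37.83/87 = 0.014508703.
Dept IV: Wₕ = 0.75662836; term = 0.75662836²·(1 − 0.15278359)·24.64/2555 = 0.0046774525.
Sum = 0.019348967.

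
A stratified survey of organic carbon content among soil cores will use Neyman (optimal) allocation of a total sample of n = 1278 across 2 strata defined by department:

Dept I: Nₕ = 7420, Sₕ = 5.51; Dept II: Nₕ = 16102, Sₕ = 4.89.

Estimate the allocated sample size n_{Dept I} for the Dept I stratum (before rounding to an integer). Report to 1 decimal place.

Neyman allocation: nₕ = n·NₕSₕ / Σⱼ NⱼSⱼ.
Σ NⱼSⱼ = 7420·5.51 + 16102·4.89 = 119622.98.
n_{Dept I} = 1278·7420·5.51 / 119622.98 = 436.8.

436.8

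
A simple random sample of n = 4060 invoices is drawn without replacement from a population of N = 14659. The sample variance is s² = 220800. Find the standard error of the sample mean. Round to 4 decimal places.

6.2707

Under SRS without replacement, Var(ȳ) = (1 − f)·s²/n with f = n/N = 4060/14659 = 0.27696296.
Var(ȳ) = (1 − 0.27696296)·220800/4060 = 0.72303704·54.384236 = 39.321817.
SE(ȳ) = √(39.321817) = 6.2707.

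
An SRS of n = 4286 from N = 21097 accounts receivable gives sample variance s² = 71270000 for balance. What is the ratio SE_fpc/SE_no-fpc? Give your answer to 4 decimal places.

f = n/N = 4286/21097 = 0.20315685.
SE_no-fpc = √(s²/n) = 128.95177; SE_fpc = √((1−f)s²/n) = 115.11018.
Ratio = √(1−f) = 0.89266072.

0.8927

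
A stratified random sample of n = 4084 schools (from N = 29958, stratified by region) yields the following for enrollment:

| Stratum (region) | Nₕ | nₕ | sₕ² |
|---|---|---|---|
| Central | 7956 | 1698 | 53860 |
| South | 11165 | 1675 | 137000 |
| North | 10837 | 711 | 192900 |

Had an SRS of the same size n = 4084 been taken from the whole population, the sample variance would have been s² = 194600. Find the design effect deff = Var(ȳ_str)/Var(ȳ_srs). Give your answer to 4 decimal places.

Var(ȳ_str) = Σ Wₕ²(1−fₕ)sₕ²/nₕ with Wₕ = Nₕ/29958:
  Central: (7956/29958)²·(1−1698/7956)·53860/1698 = 1.7596786
  South: (11165/29958)²·(1−1675/11165)·137000/1675 = 9.6561736
  North: (10837/29958)²·(1−711/10837)·192900/711 = 33.172942
  → Var(ȳ_str) = 44.588794.
Var(ȳ_srs) = (1 − 4084/29958)·194600/4084 = 41.153603.
deff = 44.588794 / 41.153603 = 1.0835.

1.0835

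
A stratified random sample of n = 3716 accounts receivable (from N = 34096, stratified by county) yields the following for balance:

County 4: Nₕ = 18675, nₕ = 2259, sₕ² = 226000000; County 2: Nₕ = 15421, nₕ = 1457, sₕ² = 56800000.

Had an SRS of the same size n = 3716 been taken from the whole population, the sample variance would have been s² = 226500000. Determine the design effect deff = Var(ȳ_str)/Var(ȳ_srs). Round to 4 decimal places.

Var(ȳ_str) = Σ Wₕ²(1−fₕ)sₕ²/nₕ with Wₕ = Nₕ/34096:
  County 4: (18675/34096)²·(1−2259/18675)·226000000/2259 = 26382.339
  County 2: (15421/34096)²·(1−1457/15421)·56800000/1457 = 7221.1156
  → Var(ȳ_str) = 33603.455.
Var(ȳ_srs) = (1 − 3716/34096)·226500000/3716 = 54309.629.
deff = 33603.455 / 54309.629 = 0.6187.

0.6187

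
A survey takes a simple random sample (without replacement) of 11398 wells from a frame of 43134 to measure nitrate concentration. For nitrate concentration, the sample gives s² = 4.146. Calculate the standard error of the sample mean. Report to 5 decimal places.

0.01636

Under SRS without replacement, Var(ȳ) = (1 − f)·s²/n with f = n/N = 11398/43134 = 0.26424630.
Var(ȳ) = (1 − 0.26424630)·4.146/11398 = 0.73575370·3.6374803 × 10^-4 = 2.6762896 × 10^-4.
SE(ȳ) = √(2.6762896 × 10^-4) = 0.01636.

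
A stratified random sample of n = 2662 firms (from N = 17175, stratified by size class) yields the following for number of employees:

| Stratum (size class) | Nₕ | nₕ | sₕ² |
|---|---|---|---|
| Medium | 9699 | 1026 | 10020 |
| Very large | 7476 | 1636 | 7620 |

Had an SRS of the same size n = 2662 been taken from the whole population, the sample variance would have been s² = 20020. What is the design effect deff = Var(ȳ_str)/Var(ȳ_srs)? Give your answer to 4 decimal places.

0.5467

Var(ȳ_str) = Σ Wₕ²(1−fₕ)sₕ²/nₕ with Wₕ = Nₕ/17175:
  Medium: (9699/17175)²·(1−1026/9699)·10020/1026 = 2.784987
  Very large: (7476/17175)²·(1−1636/7476)·7620/1636 = 0.6893826
  → Var(ȳ_str) = 3.4743696.
Var(ȳ_srs) = (1 − 2662/17175)·20020/2662 = 6.3550134.
deff = 3.4743696 / 6.3550134 = 0.5467.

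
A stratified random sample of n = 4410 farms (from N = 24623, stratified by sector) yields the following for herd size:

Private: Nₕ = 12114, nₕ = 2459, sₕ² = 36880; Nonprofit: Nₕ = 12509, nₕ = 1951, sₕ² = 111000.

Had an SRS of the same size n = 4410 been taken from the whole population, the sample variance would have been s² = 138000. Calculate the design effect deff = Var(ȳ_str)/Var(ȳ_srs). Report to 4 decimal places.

0.5951

Var(ȳ_str) = Σ Wₕ²(1−fₕ)sₕ²/nₕ with Wₕ = Nₕ/24623:
  Private: (12114/24623)²·(1−2459/12114)·36880/2459 = 2.8932789
  Nonprofit: (12509/24623)²·(1−1951/12509)·111000/1951 = 12.39333
  → Var(ȳ_str) = 15.286609.
Var(ȳ_srs) = (1 − 4410/24623)·138000/4410 = 25.688001.
deff = 15.286609 / 25.688001 = 0.5951.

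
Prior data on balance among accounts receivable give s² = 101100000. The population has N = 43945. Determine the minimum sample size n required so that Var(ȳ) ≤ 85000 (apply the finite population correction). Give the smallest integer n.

Without fpc, n₀ = s²/D = 101100000/85000 = 1189.4118.
With fpc, (1 − n/N)·s²/n ≤ D requires n ≥ n₀/(1 + n₀/N) = 1189.4118/(1 + 1189.4118/43945) = 1158.0676.
Rounding up, n = 1159.

1159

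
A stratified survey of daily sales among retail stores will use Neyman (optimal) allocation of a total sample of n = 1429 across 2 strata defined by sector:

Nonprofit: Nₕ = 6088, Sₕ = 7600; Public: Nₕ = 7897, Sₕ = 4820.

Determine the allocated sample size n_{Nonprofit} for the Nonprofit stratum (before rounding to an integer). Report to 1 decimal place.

784.0

Neyman allocation: nₕ = n·NₕSₕ / Σⱼ NⱼSⱼ.
Σ NⱼSⱼ = 6088·7600 + 7897·4820 = 8.433234 × 10^7.
n_{Nonprofit} = 1429·6088·7600 / (8.433234 × 10^7) = 784.0.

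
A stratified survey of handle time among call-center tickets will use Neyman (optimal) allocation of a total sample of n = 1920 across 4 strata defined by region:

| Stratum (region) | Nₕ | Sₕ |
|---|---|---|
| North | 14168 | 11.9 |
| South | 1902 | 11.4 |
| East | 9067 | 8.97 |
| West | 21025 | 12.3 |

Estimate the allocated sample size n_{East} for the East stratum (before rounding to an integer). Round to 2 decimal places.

Neyman allocation: nₕ = n·NₕSₕ / Σⱼ NⱼSⱼ.
Σ NⱼSⱼ = 14168·11.9 + 1902·11.4 + 9067·8.97 + 21025·12.3 = 530220.49.
n_{East} = 1920·9067·8.97 / 530220.49 = 294.51.

294.51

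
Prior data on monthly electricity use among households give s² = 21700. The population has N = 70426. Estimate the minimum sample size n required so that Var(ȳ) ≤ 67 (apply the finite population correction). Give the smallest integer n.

Without fpc, n₀ = s²/D = 21700/67 = 323.8806.
With fpc, (1 − n/N)·s²/n ≤ D requires n ≥ n₀/(1 + n₀/N) = 323.8806/(1 + 323.8806/70426) = 322.3979.
Rounding up, n = 323.

323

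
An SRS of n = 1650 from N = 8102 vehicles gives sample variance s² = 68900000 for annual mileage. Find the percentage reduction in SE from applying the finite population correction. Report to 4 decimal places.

10.7617

f = n/N = 1650/8102 = 0.20365342.
SE_no-fpc = √(s²/n) = 204.3467; SE_fpc = √((1−f)s²/n) = 182.35543.
Ratio = √(1−f) = 0.89238253. Reduction = 100·(1 − 0.89238253) = 10.7617%.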